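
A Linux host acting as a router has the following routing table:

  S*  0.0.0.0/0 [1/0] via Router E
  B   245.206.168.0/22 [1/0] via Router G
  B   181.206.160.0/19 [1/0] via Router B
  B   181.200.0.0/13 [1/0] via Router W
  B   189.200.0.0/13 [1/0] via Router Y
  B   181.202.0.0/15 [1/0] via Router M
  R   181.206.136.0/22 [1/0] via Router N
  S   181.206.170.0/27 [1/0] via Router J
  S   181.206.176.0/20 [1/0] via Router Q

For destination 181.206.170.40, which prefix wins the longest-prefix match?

Entries matching 181.206.170.40:
  0.0.0.0/0 (default, matches everything)
  181.200.0.0/13 (181.200.0.0 - 181.207.255.255)
  181.206.160.0/19 (181.206.160.0 - 181.206.191.255)
Most specific is 181.206.160.0/19.

181.206.160.0/19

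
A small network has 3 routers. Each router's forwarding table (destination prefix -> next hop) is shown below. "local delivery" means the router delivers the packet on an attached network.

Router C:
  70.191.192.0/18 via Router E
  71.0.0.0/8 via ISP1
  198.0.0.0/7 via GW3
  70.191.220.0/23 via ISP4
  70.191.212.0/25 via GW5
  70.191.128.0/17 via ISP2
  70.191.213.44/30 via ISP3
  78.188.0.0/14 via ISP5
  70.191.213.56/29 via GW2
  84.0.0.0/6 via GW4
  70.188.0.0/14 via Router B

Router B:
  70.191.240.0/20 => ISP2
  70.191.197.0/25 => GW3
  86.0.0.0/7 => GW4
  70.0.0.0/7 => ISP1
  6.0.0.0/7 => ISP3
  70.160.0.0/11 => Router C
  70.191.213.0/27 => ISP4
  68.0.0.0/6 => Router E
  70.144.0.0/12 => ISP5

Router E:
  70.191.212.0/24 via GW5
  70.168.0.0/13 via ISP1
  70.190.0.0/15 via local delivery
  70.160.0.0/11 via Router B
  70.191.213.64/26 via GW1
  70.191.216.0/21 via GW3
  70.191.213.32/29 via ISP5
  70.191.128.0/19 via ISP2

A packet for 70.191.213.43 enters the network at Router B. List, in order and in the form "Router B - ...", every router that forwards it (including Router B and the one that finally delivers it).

At Router B: longest match for 70.191.213.43 is 70.160.0.0/11 -> Router C
At Router C: longest match for 70.191.213.43 is 70.191.192.0/18 -> Router E
At Router E: longest match for 70.191.213.43 is 70.190.0.0/15 -> local delivery

Router B - Router C - Router E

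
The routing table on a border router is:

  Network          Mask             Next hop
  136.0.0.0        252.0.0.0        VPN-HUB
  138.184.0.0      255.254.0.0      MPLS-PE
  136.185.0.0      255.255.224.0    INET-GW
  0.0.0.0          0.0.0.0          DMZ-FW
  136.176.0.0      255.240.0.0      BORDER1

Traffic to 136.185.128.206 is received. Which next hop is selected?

Routes whose prefix contains 136.185.128.206:
  0.0.0.0/0 (default, matches everything) -> DMZ-FW
  136.0.0.0/6 (136.0.0.0 - 139.255.255.255) -> VPN-HUB
  136.176.0.0/12 (136.176.0.0 - 136.191.255.255) -> BORDER1
More-specific entries that do NOT match:
  136.185.0.0/19 (136.185.0.0 - 136.185.31.255) does not contain 136.185.128.206
  138.184.0.0/15 (138.184.0.0 - 138.185.255.255) does not contain 136.185.128.206
Longest matching prefix is /12 -> next hop BORDER1.

BORDER1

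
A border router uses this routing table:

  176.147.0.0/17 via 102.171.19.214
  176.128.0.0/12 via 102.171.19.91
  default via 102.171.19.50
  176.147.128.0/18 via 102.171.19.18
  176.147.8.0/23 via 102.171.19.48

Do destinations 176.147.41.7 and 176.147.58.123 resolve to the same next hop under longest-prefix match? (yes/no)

yes

176.147.41.7: longest match 176.147.0.0/17 -> 102.171.19.214
176.147.58.123: longest match 176.147.0.0/17 -> 102.171.19.214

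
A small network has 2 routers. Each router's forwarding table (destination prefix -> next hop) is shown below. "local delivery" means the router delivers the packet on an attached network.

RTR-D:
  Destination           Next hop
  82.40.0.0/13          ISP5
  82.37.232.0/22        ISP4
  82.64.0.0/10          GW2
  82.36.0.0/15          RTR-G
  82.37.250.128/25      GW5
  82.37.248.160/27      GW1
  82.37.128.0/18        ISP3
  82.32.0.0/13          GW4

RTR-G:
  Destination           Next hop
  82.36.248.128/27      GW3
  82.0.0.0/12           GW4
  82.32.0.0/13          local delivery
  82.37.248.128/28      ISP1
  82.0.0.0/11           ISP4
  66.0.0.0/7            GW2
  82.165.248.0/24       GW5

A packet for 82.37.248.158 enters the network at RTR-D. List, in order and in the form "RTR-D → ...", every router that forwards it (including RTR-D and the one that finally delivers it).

At RTR-D: longest match for 82.37.248.158 is 82.36.0.0/15 -> RTR-G
At RTR-G: longest match for 82.37.248.158 is 82.32.0.0/13 -> local delivery

RTR-D → RTR-G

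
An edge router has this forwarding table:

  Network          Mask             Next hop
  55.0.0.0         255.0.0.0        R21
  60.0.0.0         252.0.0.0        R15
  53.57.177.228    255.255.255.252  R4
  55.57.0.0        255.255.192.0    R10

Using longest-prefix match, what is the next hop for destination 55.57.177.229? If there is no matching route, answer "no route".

Routes whose prefix contains 55.57.177.229:
  55.0.0.0/8 (55.0.0.0 - 55.255.255.255) -> R21
More-specific entries that do NOT match:
  53.57.177.228/30 (53.57.177.228 - 53.57.177.231) does not contain 55.57.177.229
  55.57.0.0/18 (55.57.0.0 - 55.57.63.255) does not contain 55.57.177.229
Longest matching prefix is /8 -> next hop R21.

R21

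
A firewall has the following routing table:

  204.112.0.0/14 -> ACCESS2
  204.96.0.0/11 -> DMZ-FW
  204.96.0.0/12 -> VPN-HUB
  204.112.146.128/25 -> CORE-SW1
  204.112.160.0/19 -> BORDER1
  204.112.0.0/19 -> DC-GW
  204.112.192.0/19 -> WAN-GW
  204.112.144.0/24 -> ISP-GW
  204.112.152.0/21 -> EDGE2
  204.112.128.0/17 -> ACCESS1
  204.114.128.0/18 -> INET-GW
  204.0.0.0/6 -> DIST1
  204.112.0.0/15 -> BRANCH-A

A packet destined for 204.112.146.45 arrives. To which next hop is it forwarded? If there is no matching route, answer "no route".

ACCESS1

Routes whose prefix contains 204.112.146.45:
  204.0.0.0/6 (204.0.0.0 - 207.255.255.255) -> DIST1
  204.96.0.0/11 (204.96.0.0 - 204.127.255.255) -> DMZ-FW
  204.112.0.0/14 (204.112.0.0 - 204.115.255.255) -> ACCESS2
  204.112.0.0/15 (204.112.0.0 - 204.113.255.255) -> BRANCH-A
  204.112.128.0/17 (204.112.128.0 - 204.112.255.255) -> ACCESS1
More-specific entries that do NOT match:
  204.112.146.128/25 (204.112.146.128 - 204.112.146.255) does not contain 204.112.146.45
  204.112.144.0/24 (204.112.144.0 - 204.112.144.255) does not contain 204.112.146.45
  204.112.152.0/21 (204.112.152.0 - 204.112.159.255) does not contain 204.112.146.45
  204.112.160.0/19 (204.112.160.0 - 204.112.191.255) does not contain 204.112.146.45
  204.112.0.0/19 (204.112.0.0 - 204.112.31.255) does not contain 204.112.146.45
  204.112.192.0/19 (204.112.192.0 - 204.112.223.255) does not contain 204.112.146.45
  204.114.128.0/18 (204.114.128.0 - 204.114.191.255) does not contain 204.112.146.45
Longest matching prefix is /17 -> next hop ACCESS1.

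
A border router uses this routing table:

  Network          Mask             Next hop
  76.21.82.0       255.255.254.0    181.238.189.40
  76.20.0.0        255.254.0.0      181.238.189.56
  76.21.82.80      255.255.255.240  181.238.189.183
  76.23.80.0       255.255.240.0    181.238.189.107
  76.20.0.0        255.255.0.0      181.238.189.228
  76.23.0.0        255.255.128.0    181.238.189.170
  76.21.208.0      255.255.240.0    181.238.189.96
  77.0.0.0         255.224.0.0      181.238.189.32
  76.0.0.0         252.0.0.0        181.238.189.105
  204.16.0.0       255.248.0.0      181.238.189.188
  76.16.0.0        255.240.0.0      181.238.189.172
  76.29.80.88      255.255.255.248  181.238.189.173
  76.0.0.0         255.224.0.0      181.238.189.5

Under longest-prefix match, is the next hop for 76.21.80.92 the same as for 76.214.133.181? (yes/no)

no

76.21.80.92: longest match 76.20.0.0/15 -> 181.238.189.56
76.214.133.181: longest match 76.0.0.0/6 -> 181.238.189.105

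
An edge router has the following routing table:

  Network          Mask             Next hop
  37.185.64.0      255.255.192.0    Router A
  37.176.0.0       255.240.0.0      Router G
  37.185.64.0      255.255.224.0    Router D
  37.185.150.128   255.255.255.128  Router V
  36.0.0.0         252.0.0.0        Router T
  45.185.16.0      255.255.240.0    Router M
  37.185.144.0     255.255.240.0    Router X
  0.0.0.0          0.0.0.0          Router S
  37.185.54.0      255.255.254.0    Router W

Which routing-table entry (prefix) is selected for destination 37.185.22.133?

Entries matching 37.185.22.133:
  0.0.0.0/0 (default, matches everything)
  36.0.0.0/6 (36.0.0.0 - 39.255.255.255)
  37.176.0.0/12 (37.176.0.0 - 37.191.255.255)
Most specific is 37.176.0.0/12.

37.176.0.0/12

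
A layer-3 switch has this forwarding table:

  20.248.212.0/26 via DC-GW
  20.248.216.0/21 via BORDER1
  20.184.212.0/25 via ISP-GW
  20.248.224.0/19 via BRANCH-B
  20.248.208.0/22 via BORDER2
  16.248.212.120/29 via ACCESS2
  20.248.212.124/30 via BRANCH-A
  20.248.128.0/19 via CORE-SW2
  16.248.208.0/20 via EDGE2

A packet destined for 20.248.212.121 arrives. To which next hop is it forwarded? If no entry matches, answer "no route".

no route

No entry's prefix contains 20.248.212.121; there is no default route.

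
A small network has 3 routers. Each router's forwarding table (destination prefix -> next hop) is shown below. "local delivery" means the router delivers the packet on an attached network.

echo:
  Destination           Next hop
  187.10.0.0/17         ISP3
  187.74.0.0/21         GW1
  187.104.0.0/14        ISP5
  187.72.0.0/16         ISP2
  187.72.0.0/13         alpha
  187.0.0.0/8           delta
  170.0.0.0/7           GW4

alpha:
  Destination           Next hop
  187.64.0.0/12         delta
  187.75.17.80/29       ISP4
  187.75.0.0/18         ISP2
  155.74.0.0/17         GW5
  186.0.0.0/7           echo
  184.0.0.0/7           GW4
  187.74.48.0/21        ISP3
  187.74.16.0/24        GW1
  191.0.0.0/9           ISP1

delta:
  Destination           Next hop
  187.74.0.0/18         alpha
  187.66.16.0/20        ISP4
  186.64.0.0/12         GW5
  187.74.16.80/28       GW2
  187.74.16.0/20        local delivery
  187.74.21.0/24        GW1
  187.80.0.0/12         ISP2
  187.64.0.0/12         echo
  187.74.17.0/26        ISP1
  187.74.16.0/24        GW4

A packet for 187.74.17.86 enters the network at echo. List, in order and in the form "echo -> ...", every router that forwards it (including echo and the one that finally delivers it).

echo -> alpha -> delta

At echo: longest match for 187.74.17.86 is 187.72.0.0/13 -> alpha
At alpha: longest match for 187.74.17.86 is 187.64.0.0/12 -> delta
At delta: longest match for 187.74.17.86 is 187.74.16.0/20 -> local delivery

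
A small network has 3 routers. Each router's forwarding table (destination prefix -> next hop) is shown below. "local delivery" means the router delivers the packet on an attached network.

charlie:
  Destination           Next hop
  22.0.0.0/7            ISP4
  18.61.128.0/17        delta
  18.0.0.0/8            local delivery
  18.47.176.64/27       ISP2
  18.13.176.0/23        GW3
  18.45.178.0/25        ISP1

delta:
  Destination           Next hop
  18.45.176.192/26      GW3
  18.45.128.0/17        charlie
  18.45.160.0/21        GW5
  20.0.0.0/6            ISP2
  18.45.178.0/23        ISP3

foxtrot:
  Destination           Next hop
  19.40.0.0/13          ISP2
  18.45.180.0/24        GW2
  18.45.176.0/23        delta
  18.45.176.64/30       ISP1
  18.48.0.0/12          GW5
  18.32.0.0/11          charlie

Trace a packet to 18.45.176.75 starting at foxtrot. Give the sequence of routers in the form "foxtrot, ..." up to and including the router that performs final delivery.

At foxtrot: longest match for 18.45.176.75 is 18.45.176.0/23 -> delta
At delta: longest match for 18.45.176.75 is 18.45.128.0/17 -> charlie
At charlie: longest match for 18.45.176.75 is 18.0.0.0/8 -> local delivery

foxtrot, delta, charlie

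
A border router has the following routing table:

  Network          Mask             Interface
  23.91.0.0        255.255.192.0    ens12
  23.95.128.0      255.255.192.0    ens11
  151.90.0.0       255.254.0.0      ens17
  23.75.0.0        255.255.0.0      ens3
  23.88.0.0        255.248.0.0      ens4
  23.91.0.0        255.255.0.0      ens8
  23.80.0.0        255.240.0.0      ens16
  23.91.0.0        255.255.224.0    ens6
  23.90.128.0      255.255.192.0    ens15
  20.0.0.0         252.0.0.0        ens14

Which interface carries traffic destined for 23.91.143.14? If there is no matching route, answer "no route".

ens8

Routes whose prefix contains 23.91.143.14:
  20.0.0.0/6 (20.0.0.0 - 23.255.255.255) -> ens14
  23.80.0.0/12 (23.80.0.0 - 23.95.255.255) -> ens16
  23.88.0.0/13 (23.88.0.0 - 23.95.255.255) -> ens4
  23.91.0.0/16 (23.91.0.0 - 23.91.255.255) -> ens8
More-specific entries that do NOT match:
  23.91.0.0/19 (23.91.0.0 - 23.91.31.255) does not contain 23.91.143.14
  23.91.0.0/18 (23.91.0.0 - 23.91.63.255) does not contain 23.91.143.14
  23.95.128.0/18 (23.95.128.0 - 23.95.191.255) does not contain 23.91.143.14
  23.90.128.0/18 (23.90.128.0 - 23.90.191.255) does not contain 23.91.143.14
Longest matching prefix is /16 -> interface ens8.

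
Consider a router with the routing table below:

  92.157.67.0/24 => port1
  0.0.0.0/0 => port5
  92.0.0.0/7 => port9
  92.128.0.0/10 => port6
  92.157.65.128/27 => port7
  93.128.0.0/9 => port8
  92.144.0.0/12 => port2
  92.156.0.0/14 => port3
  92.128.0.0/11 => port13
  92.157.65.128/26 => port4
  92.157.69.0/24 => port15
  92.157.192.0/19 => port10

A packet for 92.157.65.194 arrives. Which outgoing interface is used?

port3

Routes whose prefix contains 92.157.65.194:
  0.0.0.0/0 (default, matches everything) -> port5
  92.0.0.0/7 (92.0.0.0 - 93.255.255.255) -> port9
  92.128.0.0/10 (92.128.0.0 - 92.191.255.255) -> port6
  92.128.0.0/11 (92.128.0.0 - 92.159.255.255) -> port13
  92.144.0.0/12 (92.144.0.0 - 92.159.255.255) -> port2
  92.156.0.0/14 (92.156.0.0 - 92.159.255.255) -> port3
More-specific entries that do NOT match:
  92.157.65.128/27 (92.157.65.128 - 92.157.65.159) does not contain 92.157.65.194
  92.157.65.128/26 (92.157.65.128 - 92.157.65.191) does not contain 92.157.65.194
  92.157.67.0/24 (92.157.67.0 - 92.157.67.255) does not contain 92.157.65.194
  92.157.69.0/24 (92.157.69.0 - 92.157.69.255) does not contain 92.157.65.194
  92.157.192.0/19 (92.157.192.0 - 92.157.223.255) does not contain 92.157.65.194
Longest matching prefix is /14 -> interface port3.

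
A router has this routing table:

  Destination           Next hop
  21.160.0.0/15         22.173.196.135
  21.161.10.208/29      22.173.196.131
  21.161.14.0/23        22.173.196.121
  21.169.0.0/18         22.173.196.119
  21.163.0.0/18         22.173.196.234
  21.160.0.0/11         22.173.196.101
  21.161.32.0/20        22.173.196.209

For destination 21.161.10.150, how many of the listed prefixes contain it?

Prefixes containing 21.161.10.150:
  21.160.0.0/11 (21.160.0.0 - 21.191.255.255)
  21.160.0.0/15 (21.160.0.0 - 21.161.255.255)
Total matching entries: 2.

2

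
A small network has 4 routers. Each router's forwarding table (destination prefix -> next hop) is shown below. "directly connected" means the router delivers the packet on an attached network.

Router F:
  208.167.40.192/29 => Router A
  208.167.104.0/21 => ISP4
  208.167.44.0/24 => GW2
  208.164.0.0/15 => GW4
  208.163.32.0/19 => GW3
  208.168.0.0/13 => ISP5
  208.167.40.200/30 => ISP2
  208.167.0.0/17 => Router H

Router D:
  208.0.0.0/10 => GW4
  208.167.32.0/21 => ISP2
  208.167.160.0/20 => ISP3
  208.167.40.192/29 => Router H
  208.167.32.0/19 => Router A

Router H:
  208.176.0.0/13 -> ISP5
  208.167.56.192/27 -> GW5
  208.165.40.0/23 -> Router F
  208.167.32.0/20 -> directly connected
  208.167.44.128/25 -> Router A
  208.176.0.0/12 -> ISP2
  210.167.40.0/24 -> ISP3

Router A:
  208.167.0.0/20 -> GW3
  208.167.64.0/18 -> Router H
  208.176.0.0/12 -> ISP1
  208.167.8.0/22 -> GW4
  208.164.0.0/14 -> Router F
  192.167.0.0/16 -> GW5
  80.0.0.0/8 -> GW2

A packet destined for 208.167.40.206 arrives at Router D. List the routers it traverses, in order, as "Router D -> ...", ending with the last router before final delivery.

At Router D: longest match for 208.167.40.206 is 208.167.32.0/19 -> Router A
At Router A: longest match for 208.167.40.206 is 208.164.0.0/14 -> Router F
At Router F: longest match for 208.167.40.206 is 208.167.0.0/17 -> Router H
At Router H: longest match for 208.167.40.206 is 208.167.32.0/20 -> directly connected

Router D -> Router A -> Router F -> Router H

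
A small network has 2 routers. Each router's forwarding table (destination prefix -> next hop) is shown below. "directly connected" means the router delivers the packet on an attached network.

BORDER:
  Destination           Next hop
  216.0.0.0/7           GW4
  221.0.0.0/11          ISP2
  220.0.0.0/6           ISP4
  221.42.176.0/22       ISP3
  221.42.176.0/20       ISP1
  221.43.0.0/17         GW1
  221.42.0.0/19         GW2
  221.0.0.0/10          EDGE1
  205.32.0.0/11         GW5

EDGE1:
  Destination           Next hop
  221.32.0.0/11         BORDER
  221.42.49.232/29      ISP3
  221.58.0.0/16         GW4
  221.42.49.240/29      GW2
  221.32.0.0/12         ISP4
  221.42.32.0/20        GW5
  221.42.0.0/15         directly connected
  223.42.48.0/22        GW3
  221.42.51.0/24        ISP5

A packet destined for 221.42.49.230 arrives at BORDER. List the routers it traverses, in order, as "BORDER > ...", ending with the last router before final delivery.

BORDER > EDGE1

At BORDER: longest match for 221.42.49.230 is 221.0.0.0/10 -> EDGE1
At EDGE1: longest match for 221.42.49.230 is 221.42.0.0/15 -> directly connected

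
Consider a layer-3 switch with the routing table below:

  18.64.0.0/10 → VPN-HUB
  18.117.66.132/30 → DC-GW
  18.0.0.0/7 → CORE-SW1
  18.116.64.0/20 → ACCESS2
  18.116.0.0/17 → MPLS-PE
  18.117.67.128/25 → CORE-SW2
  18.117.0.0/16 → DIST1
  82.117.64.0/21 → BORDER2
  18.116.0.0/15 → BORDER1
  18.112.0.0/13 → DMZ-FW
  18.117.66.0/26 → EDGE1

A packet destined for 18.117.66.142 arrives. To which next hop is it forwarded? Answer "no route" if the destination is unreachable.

Routes whose prefix contains 18.117.66.142:
  18.0.0.0/7 (18.0.0.0 - 19.255.255.255) -> CORE-SW1
  18.64.0.0/10 (18.64.0.0 - 18.127.255.255) -> VPN-HUB
  18.112.0.0/13 (18.112.0.0 - 18.119.255.255) -> DMZ-FW
  18.116.0.0/15 (18.116.0.0 - 18.117.255.255) -> BORDER1
  18.117.0.0/16 (18.117.0.0 - 18.117.255.255) -> DIST1
More-specific entries that do NOT match:
  18.117.66.132/30 (18.117.66.132 - 18.117.66.135) does not contain 18.117.66.142
  18.117.66.0/26 (18.117.66.0 - 18.117.66.63) does not contain 18.117.66.142
  18.117.67.128/25 (18.117.67.128 - 18.117.67.255) does not contain 18.117.66.142
  82.117.64.0/21 (82.117.64.0 - 82.117.71.255) does not contain 18.117.66.142
  18.116.64.0/20 (18.116.64.0 - 18.116.79.255) does not contain 18.117.66.142
  18.116.0.0/17 (18.116.0.0 - 18.116.127.255) does not contain 18.117.66.142
Longest matching prefix is /16 -> next hop DIST1.

DIST1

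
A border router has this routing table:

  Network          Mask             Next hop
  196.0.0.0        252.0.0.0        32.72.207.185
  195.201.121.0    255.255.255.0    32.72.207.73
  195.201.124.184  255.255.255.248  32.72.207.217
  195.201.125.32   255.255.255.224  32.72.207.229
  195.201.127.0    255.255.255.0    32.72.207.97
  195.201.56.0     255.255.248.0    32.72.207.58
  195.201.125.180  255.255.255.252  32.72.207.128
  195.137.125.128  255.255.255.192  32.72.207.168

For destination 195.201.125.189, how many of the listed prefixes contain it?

0

No listed prefix contains 195.201.125.189.
Total matching entries: 0.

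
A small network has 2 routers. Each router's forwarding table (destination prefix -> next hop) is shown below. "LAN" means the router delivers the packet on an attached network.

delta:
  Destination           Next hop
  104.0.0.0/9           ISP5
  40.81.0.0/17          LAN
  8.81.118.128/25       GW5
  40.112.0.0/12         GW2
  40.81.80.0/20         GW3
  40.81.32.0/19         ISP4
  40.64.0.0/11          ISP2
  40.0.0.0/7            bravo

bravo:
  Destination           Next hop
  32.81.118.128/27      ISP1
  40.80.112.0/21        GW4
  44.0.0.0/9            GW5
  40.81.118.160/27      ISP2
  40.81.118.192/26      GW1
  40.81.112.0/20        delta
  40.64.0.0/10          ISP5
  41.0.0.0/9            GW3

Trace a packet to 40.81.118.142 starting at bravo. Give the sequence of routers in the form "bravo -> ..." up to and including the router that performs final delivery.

bravo -> delta

At bravo: longest match for 40.81.118.142 is 40.81.112.0/20 -> delta
At delta: longest match for 40.81.118.142 is 40.81.0.0/17 -> LAN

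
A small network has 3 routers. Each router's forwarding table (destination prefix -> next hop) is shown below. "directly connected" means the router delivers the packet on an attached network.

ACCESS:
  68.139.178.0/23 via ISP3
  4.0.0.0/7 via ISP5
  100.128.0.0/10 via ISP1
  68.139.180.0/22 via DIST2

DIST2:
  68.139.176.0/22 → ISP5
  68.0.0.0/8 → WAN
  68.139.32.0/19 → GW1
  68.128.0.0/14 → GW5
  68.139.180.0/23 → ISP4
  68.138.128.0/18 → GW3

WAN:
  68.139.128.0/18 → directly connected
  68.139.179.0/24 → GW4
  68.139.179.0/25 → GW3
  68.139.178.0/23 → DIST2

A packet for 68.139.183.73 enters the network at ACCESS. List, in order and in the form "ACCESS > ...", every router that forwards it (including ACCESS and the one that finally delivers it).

At ACCESS: longest match for 68.139.183.73 is 68.139.180.0/22 -> DIST2
At DIST2: longest match for 68.139.183.73 is 68.0.0.0/8 -> WAN
At WAN: longest match for 68.139.183.73 is 68.139.128.0/18 -> directly connected

ACCESS > DIST2 > WAN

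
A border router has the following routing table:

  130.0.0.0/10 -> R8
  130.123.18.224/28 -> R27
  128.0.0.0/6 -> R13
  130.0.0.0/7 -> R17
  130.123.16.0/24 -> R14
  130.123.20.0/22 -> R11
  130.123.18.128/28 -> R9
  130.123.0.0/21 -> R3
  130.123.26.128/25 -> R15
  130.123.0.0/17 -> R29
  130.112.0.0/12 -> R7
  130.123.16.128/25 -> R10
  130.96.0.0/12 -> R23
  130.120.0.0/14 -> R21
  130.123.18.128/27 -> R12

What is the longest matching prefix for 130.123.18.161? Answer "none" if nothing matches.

Entries matching 130.123.18.161:
  128.0.0.0/6 (128.0.0.0 - 131.255.255.255)
  130.0.0.0/7 (130.0.0.0 - 131.255.255.255)
  130.112.0.0/12 (130.112.0.0 - 130.127.255.255)
  130.120.0.0/14 (130.120.0.0 - 130.123.255.255)
  130.123.0.0/17 (130.123.0.0 - 130.123.127.255)
Most specific is 130.123.0.0/17.

130.123.0.0/17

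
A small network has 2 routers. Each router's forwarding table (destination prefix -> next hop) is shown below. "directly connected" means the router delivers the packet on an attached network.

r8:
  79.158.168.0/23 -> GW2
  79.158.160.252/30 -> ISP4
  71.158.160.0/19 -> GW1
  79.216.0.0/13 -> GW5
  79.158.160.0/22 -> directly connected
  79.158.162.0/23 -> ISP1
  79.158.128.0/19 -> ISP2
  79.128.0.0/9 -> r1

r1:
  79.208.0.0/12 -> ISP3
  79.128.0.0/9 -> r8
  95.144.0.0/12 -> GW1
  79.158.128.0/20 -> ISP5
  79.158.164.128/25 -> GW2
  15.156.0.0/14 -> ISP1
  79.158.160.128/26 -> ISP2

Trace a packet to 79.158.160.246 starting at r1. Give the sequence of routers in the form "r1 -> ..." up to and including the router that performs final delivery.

r1 -> r8

At r1: longest match for 79.158.160.246 is 79.128.0.0/9 -> r8
At r8: longest match for 79.158.160.246 is 79.158.160.0/22 -> directly connected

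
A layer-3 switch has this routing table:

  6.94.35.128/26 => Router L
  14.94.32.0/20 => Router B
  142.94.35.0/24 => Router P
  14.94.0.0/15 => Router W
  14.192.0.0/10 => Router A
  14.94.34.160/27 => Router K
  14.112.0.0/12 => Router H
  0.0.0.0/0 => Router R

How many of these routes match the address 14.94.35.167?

Prefixes containing 14.94.35.167:
  0.0.0.0/0 (default, matches everything)
  14.94.0.0/15 (14.94.0.0 - 14.95.255.255)
  14.94.32.0/20 (14.94.32.0 - 14.94.47.255)
Total matching entries: 3.

3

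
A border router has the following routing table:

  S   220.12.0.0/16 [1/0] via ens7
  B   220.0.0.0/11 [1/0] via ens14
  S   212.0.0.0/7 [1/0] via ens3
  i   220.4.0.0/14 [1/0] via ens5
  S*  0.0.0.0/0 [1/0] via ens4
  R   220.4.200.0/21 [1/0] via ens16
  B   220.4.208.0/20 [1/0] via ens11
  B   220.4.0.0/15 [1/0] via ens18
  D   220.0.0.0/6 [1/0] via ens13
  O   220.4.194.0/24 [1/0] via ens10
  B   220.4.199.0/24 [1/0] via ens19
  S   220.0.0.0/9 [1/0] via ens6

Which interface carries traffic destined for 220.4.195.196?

Routes whose prefix contains 220.4.195.196:
  0.0.0.0/0 (default, matches everything) -> ens4
  220.0.0.0/6 (220.0.0.0 - 223.255.255.255) -> ens13
  220.0.0.0/9 (220.0.0.0 - 220.127.255.255) -> ens6
  220.0.0.0/11 (220.0.0.0 - 220.31.255.255) -> ens14
  220.4.0.0/14 (220.4.0.0 - 220.7.255.255) -> ens5
  220.4.0.0/15 (220.4.0.0 - 220.5.255.255) -> ens18
More-specific entries that do NOT match:
  220.4.194.0/24 (220.4.194.0 - 220.4.194.255) does not contain 220.4.195.196
  220.4.199.0/24 (220.4.199.0 - 220.4.199.255) does not contain 220.4.195.196
  220.4.200.0/21 (220.4.200.0 - 220.4.207.255) does not contain 220.4.195.196
  220.4.208.0/20 (220.4.208.0 - 220.4.223.255) does not contain 220.4.195.196
  220.12.0.0/16 (220.12.0.0 - 220.12.255.255) does not contain 220.4.195.196
Longest matching prefix is /15 -> interface ens18.

ens18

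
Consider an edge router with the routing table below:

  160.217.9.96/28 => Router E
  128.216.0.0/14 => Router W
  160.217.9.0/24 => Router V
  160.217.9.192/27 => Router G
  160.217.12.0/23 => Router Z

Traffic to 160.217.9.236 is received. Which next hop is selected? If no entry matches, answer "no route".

Routes whose prefix contains 160.217.9.236:
  160.217.9.0/24 (160.217.9.0 - 160.217.9.255) -> Router V
More-specific entries that do NOT match:
  160.217.9.96/28 (160.217.9.96 - 160.217.9.111) does not contain 160.217.9.236
  160.217.9.192/27 (160.217.9.192 - 160.217.9.223) does not contain 160.217.9.236
Longest matching prefix is /24 -> next hop Router V.

Router V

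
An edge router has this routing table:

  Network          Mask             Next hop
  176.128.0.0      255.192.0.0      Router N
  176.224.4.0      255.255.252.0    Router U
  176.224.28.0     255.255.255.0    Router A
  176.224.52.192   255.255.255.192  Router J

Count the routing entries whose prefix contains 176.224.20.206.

0

No listed prefix contains 176.224.20.206.
Total matching entries: 0.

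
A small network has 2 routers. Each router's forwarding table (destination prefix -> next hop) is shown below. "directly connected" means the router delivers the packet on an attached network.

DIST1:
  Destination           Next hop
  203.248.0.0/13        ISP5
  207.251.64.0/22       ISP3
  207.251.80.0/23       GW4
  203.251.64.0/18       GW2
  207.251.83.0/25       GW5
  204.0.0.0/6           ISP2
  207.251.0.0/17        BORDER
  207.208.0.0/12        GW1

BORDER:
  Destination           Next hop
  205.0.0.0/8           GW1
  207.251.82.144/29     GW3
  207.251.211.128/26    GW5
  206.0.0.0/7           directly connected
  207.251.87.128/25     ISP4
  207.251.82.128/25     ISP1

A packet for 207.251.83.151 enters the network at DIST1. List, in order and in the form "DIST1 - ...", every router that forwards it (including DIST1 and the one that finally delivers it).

DIST1 - BORDER

At DIST1: longest match for 207.251.83.151 is 207.251.0.0/17 -> BORDER
At BORDER: longest match for 207.251.83.151 is 206.0.0.0/7 -> directly connected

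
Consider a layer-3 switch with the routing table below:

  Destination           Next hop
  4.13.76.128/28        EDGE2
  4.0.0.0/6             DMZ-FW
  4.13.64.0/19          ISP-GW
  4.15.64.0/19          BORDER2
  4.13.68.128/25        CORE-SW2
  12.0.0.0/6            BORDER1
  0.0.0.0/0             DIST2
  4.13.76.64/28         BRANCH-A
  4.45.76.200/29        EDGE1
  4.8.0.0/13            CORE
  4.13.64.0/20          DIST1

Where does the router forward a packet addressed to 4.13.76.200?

DIST1

Routes whose prefix contains 4.13.76.200:
  0.0.0.0/0 (default, matches everything) -> DIST2
  4.0.0.0/6 (4.0.0.0 - 7.255.255.255) -> DMZ-FW
  4.8.0.0/13 (4.8.0.0 - 4.15.255.255) -> CORE
  4.13.64.0/19 (4.13.64.0 - 4.13.95.255) -> ISP-GW
  4.13.64.0/20 (4.13.64.0 - 4.13.79.255) -> DIST1
More-specific entries that do NOT match:
  4.45.76.200/29 (4.45.76.200 - 4.45.76.207) does not contain 4.13.76.200
  4.13.76.128/28 (4.13.76.128 - 4.13.76.143) does not contain 4.13.76.200
  4.13.76.64/28 (4.13.76.64 - 4.13.76.79) does not contain 4.13.76.200
  4.13.68.128/25 (4.13.68.128 - 4.13.68.255) does not contain 4.13.76.200
Longest matching prefix is /20 -> next hop DIST1.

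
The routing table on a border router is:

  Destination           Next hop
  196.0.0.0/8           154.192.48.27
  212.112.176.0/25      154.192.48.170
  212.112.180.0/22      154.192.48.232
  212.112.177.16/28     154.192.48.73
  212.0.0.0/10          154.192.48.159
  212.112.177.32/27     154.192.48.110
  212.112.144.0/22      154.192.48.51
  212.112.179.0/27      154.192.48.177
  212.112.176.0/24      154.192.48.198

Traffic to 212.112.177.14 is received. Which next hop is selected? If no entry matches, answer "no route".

no route

No entry's prefix contains 212.112.177.14; there is no default route.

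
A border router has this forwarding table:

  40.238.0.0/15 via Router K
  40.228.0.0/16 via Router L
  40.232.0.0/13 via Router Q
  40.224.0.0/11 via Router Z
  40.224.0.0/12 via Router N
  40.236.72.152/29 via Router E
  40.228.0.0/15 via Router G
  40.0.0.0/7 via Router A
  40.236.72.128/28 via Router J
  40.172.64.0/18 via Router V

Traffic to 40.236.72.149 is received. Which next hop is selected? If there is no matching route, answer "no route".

Router Q

Routes whose prefix contains 40.236.72.149:
  40.0.0.0/7 (40.0.0.0 - 41.255.255.255) -> Router A
  40.224.0.0/11 (40.224.0.0 - 40.255.255.255) -> Router Z
  40.224.0.0/12 (40.224.0.0 - 40.239.255.255) -> Router N
  40.232.0.0/13 (40.232.0.0 - 40.239.255.255) -> Router Q
More-specific entries that do NOT match:
  40.236.72.152/29 (40.236.72.152 - 40.236.72.159) does not contain 40.236.72.149
  40.236.72.128/28 (40.236.72.128 - 40.236.72.143) does not contain 40.236.72.149
  40.172.64.0/18 (40.172.64.0 - 40.172.127.255) does not contain 40.236.72.149
  40.228.0.0/16 (40.228.0.0 - 40.228.255.255) does not contain 40.236.72.149
  40.238.0.0/15 (40.238.0.0 - 40.239.255.255) does not contain 40.236.72.149
  40.228.0.0/15 (40.228.0.0 - 40.229.255.255) does not contain 40.236.72.149
Longest matching prefix is /13 -> next hop Router Q.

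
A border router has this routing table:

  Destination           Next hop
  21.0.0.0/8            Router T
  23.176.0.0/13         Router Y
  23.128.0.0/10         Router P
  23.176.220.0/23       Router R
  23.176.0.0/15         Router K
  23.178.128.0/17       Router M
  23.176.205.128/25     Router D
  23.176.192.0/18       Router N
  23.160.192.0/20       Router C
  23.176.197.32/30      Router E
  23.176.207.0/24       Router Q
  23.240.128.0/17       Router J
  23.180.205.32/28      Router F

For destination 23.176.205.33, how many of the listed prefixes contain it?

4

Prefixes containing 23.176.205.33:
  23.128.0.0/10 (23.128.0.0 - 23.191.255.255)
  23.176.0.0/13 (23.176.0.0 - 23.183.255.255)
  23.176.0.0/15 (23.176.0.0 - 23.177.255.255)
  23.176.192.0/18 (23.176.192.0 - 23.176.255.255)
Total matching entries: 4.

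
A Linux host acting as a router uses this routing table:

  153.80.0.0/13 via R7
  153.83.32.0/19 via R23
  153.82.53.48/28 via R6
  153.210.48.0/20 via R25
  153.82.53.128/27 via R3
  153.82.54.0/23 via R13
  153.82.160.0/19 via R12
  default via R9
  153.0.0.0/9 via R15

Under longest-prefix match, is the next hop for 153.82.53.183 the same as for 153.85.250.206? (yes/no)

yes

153.82.53.183: longest match 153.80.0.0/13 -> R7
153.85.250.206: longest match 153.80.0.0/13 -> R7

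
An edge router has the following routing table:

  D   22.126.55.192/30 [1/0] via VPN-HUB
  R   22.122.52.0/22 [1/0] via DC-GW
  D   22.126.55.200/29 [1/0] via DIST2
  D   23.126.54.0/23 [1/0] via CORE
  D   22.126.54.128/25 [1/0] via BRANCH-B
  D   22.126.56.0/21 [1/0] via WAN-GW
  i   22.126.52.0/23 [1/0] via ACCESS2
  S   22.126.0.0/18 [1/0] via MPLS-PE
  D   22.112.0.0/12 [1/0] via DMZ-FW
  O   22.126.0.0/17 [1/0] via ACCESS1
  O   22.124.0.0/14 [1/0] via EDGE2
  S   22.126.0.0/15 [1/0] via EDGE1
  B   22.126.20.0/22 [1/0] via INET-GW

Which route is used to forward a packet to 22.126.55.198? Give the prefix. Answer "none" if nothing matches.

Entries matching 22.126.55.198:
  22.112.0.0/12 (22.112.0.0 - 22.127.255.255)
  22.124.0.0/14 (22.124.0.0 - 22.127.255.255)
  22.126.0.0/15 (22.126.0.0 - 22.127.255.255)
  22.126.0.0/17 (22.126.0.0 - 22.126.127.255)
  22.126.0.0/18 (22.126.0.0 - 22.126.63.255)
Most specific is 22.126.0.0/18.

22.126.0.0/18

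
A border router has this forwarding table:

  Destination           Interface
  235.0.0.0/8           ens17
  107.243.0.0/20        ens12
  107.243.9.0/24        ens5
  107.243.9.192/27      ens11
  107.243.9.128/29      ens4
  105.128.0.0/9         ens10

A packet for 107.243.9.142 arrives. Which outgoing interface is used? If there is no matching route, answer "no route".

ens5

Routes whose prefix contains 107.243.9.142:
  107.243.0.0/20 (107.243.0.0 - 107.243.15.255) -> ens12
  107.243.9.0/24 (107.243.9.0 - 107.243.9.255) -> ens5
More-specific entries that do NOT match:
  107.243.9.128/29 (107.243.9.128 - 107.243.9.135) does not contain 107.243.9.142
  107.243.9.192/27 (107.243.9.192 - 107.243.9.223) does not contain 107.243.9.142
Longest matching prefix is /24 -> interface ens5.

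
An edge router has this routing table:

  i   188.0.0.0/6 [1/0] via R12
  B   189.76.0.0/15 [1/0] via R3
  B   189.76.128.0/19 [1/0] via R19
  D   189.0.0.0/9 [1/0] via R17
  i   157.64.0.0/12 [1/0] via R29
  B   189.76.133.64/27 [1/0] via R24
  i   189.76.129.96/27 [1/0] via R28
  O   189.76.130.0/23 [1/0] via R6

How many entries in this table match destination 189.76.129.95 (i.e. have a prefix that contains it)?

Prefixes containing 189.76.129.95:
  188.0.0.0/6 (188.0.0.0 - 191.255.255.255)
  189.0.0.0/9 (189.0.0.0 - 189.127.255.255)
  189.76.0.0/15 (189.76.0.0 - 189.77.255.255)
  189.76.128.0/19 (189.76.128.0 - 189.76.159.255)
Total matching entries: 4.

4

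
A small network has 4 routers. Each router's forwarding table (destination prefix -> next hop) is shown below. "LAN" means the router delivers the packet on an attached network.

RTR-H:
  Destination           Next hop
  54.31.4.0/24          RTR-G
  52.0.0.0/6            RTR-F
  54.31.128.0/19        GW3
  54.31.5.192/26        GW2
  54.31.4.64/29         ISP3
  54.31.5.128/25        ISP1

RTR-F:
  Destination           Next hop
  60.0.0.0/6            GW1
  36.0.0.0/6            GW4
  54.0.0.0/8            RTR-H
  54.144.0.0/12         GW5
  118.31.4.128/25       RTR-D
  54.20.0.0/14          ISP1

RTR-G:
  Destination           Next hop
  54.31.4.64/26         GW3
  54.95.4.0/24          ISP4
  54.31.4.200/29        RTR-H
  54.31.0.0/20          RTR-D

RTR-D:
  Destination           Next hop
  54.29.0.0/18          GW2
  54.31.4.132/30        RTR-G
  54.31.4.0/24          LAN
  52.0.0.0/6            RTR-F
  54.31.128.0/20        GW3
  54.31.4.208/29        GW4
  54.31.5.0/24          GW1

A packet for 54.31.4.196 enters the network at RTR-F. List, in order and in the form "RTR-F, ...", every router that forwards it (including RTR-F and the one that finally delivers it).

At RTR-F: longest match for 54.31.4.196 is 54.0.0.0/8 -> RTR-H
At RTR-H: longest match for 54.31.4.196 is 54.31.4.0/24 -> RTR-G
At RTR-G: longest match for 54.31.4.196 is 54.31.0.0/20 -> RTR-D
At RTR-D: longest match for 54.31.4.196 is 54.31.4.0/24 -> LAN

RTR-F, RTR-H, RTR-G, RTR-D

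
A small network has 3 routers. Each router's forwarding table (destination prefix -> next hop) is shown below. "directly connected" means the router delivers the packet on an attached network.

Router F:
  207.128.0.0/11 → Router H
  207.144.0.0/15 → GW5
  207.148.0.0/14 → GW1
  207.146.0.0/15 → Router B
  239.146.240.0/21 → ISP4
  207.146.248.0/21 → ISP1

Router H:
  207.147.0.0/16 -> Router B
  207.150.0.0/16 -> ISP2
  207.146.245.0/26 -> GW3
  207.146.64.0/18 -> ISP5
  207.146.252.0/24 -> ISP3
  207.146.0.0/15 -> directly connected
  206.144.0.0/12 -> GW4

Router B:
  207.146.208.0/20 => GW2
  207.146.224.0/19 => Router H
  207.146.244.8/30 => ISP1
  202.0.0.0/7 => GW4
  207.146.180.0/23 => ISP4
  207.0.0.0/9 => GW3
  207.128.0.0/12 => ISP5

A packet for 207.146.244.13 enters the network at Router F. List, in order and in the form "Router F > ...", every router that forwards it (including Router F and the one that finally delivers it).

At Router F: longest match for 207.146.244.13 is 207.146.0.0/15 -> Router B
At Router B: longest match for 207.146.244.13 is 207.146.224.0/19 -> Router H
At Router H: longest match for 207.146.244.13 is 207.146.0.0/15 -> directly connected

Router F > Router B > Router H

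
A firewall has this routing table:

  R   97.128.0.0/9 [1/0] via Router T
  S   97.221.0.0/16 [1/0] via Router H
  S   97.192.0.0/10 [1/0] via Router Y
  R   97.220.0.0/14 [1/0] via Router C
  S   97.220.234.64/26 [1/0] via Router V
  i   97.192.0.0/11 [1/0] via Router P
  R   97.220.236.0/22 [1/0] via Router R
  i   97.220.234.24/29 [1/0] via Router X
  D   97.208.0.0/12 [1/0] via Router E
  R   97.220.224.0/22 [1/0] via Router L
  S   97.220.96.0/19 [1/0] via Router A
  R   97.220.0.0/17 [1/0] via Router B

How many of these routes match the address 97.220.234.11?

5

Prefixes containing 97.220.234.11:
  97.128.0.0/9 (97.128.0.0 - 97.255.255.255)
  97.192.0.0/10 (97.192.0.0 - 97.255.255.255)
  97.192.0.0/11 (97.192.0.0 - 97.223.255.255)
  97.208.0.0/12 (97.208.0.0 - 97.223.255.255)
  97.220.0.0/14 (97.220.0.0 - 97.223.255.255)
Total matching entries: 5.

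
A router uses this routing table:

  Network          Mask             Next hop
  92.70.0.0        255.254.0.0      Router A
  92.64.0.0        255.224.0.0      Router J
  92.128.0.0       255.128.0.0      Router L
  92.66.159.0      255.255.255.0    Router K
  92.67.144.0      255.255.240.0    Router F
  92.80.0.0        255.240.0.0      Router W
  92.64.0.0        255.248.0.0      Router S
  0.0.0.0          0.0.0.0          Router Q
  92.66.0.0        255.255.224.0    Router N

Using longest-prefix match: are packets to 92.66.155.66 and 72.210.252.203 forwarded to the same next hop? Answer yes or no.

no

92.66.155.66: longest match 92.64.0.0/13 -> Router S
72.210.252.203: longest match 0.0.0.0/0 -> Router Q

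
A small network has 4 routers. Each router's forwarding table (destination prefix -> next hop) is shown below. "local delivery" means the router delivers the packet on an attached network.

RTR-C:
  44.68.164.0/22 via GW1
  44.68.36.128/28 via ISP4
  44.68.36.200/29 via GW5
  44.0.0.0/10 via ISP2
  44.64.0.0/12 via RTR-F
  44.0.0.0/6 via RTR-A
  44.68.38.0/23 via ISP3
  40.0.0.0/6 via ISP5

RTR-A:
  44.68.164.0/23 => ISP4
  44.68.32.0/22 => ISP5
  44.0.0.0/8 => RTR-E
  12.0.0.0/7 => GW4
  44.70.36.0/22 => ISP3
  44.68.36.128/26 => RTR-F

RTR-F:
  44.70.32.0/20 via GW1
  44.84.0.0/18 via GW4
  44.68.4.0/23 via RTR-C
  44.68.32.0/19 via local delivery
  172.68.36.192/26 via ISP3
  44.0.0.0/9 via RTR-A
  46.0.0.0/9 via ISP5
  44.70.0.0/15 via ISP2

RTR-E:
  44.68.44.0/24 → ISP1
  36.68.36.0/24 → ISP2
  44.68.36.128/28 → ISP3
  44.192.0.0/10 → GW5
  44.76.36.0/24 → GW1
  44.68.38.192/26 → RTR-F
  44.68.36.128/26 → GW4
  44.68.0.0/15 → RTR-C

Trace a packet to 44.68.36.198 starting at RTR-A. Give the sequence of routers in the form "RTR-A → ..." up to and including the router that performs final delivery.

At RTR-A: longest match for 44.68.36.198 is 44.0.0.0/8 -> RTR-E
At RTR-E: longest match for 44.68.36.198 is 44.68.0.0/15 -> RTR-C
At RTR-C: longest match for 44.68.36.198 is 44.64.0.0/12 -> RTR-F
At RTR-F: longest match for 44.68.36.198 is 44.68.32.0/19 -> local delivery

RTR-A → RTR-E → RTR-C → RTR-F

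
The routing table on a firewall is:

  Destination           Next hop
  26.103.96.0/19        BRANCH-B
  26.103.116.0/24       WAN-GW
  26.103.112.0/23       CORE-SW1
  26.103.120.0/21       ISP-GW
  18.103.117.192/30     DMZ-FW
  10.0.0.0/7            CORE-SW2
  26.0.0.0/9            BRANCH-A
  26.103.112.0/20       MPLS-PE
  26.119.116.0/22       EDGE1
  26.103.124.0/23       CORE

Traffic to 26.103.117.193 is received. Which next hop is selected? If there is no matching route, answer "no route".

MPLS-PE

Routes whose prefix contains 26.103.117.193:
  26.0.0.0/9 (26.0.0.0 - 26.127.255.255) -> BRANCH-A
  26.103.96.0/19 (26.103.96.0 - 26.103.127.255) -> BRANCH-B
  26.103.112.0/20 (26.103.112.0 - 26.103.127.255) -> MPLS-PE
More-specific entries that do NOT match:
  18.103.117.192/30 (18.103.117.192 - 18.103.117.195) does not contain 26.103.117.193
  26.103.116.0/24 (26.103.116.0 - 26.103.116.255) does not contain 26.103.117.193
  26.103.112.0/23 (26.103.112.0 - 26.103.113.255) does not contain 26.103.117.193
  26.103.124.0/23 (26.103.124.0 - 26.103.125.255) does not contain 26.103.117.193
  26.119.116.0/22 (26.119.116.0 - 26.119.119.255) does not contain 26.103.117.193
  26.103.120.0/21 (26.103.120.0 - 26.103.127.255) does not contain 26.103.117.193
Longest matching prefix is /20 -> next hop MPLS-PE.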